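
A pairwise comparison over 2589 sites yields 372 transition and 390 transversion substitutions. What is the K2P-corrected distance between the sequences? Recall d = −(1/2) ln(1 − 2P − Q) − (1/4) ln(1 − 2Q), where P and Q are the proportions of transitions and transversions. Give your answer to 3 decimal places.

P = 372/2589 ≈ 0.143685 and Q = 390/2589 ≈ 0.150637.
Under the Kimura two-parameter model, d = −½ ln(1 − 2P − Q) − ¼ ln(1 − 2Q).
1 − 2P − Q = 0.561993, giving −½ ln(0.561993) = 0.288133.
1 − 2Q = 0.698726, giving −¼ ln(0.698726) = 0.089624.
d = 0.288133 + 0.089624 = 0.377757.

0.378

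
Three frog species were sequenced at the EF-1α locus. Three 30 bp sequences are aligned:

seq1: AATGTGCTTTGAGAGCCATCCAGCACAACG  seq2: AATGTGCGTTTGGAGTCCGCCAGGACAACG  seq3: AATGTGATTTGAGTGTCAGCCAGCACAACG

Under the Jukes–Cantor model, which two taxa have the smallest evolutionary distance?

seq1 and seq3

seq1–seq2: 7/30 differ, p = 0.233, d = 0.280.
seq1–seq3: 4/30 differ, p = 0.133, d = 0.147.
seq2–seq3: 7/30 differ, p = 0.233, d = 0.280.
The smallest distance is between seq1 and seq3.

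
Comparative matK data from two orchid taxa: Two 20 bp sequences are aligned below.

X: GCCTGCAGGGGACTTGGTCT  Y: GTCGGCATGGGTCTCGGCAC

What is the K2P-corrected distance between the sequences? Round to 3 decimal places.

0.586

Of 20 sites, 4 differences are transitions and 4 are transversions, so P = 4/20 = 0.2 and Q = 4/20 = 0.2.
Under the Kimura two-parameter model, d = −½ ln(1 − 2P − Q) − ¼ ln(1 − 2Q).
1 − 2P − Q = 0.4, giving −½ ln(0.4) = 0.458145.
1 − 2Q = 0.6, giving −¼ ln(0.6) = 0.127706.
d = 0.458145 + 0.127706 = 0.585851.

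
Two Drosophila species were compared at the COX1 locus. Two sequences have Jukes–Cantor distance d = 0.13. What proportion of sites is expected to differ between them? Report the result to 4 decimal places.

p = (3/4)(1 − e^(−4d/3)) = 0.75 × (1 − e^(-0.173333)) = 0.75 × (1 − 0.840858) = 0.119357.

0.1194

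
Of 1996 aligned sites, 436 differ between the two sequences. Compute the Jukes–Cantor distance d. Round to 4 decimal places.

p = 436/1996 ≈ 0.218437.
d = −(3/4) ln(1 − 4p/3) = −0.75 ln(1 − 0.291249) = −0.75 ln(0.708751)
  = −0.75 × (-0.344251) = 0.258188 substitutions/site.

0.2582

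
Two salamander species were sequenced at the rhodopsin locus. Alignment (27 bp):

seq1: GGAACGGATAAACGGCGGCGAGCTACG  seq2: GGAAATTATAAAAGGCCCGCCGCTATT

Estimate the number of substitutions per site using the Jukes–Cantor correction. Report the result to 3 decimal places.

The sequences differ at 11 of 27 sites, so p = 11/27 ≈ 0.407407.
d = −(3/4) ln(1 − 4p/3) = −0.75 ln(1 − 0.543209) = −0.75 ln(0.456791)
  = −0.75 × (-0.783529) = 0.587647 substitutions/site.

0.588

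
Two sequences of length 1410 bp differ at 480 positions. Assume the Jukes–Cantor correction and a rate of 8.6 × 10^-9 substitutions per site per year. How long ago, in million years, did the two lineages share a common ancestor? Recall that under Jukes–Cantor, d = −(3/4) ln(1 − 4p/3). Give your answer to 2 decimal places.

p = 480/1410 ≈ 0.340426.
d = −(3/4) ln(1 − 4p/3) = −0.75 ln(1 − 0.453901) = −0.75 ln(0.546099)
  = −0.75 × (-0.604955) = 0.453716 substitutions/site.
Under a molecular clock d = 2μt, so t = d/(2μ) = 0.453716 / (2 × 8.6 × 10^-9) = 26.38 million years.

26.38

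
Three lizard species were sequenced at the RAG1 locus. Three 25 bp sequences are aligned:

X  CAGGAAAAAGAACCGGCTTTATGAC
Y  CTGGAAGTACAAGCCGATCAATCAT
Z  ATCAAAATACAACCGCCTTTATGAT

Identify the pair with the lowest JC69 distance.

X and Z

X–Y: 11/25 differ, p = 0.440, d = 0.663.
X–Z: 8/25 differ, p = 0.320, d = 0.417.
Y–Z: 11/25 differ, p = 0.440, d = 0.663.
The smallest distance is between X and Z.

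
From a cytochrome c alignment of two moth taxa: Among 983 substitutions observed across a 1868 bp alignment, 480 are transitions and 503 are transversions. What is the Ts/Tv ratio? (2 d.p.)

0.95

R = 480/503 = 0.954274… ≈ 0.95 (to 2 d.p.).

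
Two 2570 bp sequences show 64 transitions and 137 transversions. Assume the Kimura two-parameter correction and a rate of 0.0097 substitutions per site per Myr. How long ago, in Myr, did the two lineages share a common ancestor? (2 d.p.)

P = 64/2570 ≈ 0.024903 and Q = 137/2570 ≈ 0.053307.
Under the Kimura two-parameter model, d = −½ ln(1 − 2P − Q) − ¼ ln(1 − 2Q).
1 − 2P − Q = 0.896887, giving −½ ln(0.896887) = 0.054413.
1 − 2Q = 0.893386, giving −¼ ln(0.893386) = 0.028184.
d = 0.054413 + 0.028184 = 0.082597.
Under a molecular clock d = 2μt, so t = d/(2μ) = 0.082597 / (2 × 0.0097) = 4.26 Myr.

4.26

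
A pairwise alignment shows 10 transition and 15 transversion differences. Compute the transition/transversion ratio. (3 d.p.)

0.667

R = 10/15 = 0.666666… ≈ 0.667 (to 3 d.p.).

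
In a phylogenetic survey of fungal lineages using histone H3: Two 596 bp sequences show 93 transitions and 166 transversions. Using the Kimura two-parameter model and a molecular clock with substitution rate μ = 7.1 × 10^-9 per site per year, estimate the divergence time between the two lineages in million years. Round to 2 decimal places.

P = 93/596 ≈ 0.15604 and Q = 166/596 ≈ 0.278523.
Under the Kimura two-parameter model, d = −½ ln(1 − 2P − Q) − ¼ ln(1 − 2Q).
1 − 2P − Q = 0.409397, giving −½ ln(0.409397) = 0.446535.
1 − 2Q = 0.442954, giving −¼ ln(0.442954) = 0.203572.
d = 0.446535 + 0.203572 = 0.650107.
Under a molecular clock d = 2μt, so t = d/(2μ) = 0.650107 / (2 × 7.1 × 10^-9) = 45.78 million years.

45.78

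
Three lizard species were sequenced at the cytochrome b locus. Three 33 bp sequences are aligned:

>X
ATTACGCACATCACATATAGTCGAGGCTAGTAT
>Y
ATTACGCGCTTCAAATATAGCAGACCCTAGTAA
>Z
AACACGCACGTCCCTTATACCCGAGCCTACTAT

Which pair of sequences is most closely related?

X–Y: 8/33 differ, p = 0.242, d = 0.293.
X–Z: 9/33 differ, p = 0.273, d = 0.339.
Y–Z: 12/33 differ, p = 0.364, d = 0.497.
The smallest distance is between X and Y.

X and Y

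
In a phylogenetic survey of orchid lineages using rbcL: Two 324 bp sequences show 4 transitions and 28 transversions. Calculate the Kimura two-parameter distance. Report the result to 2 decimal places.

0.11

P = 4/324 ≈ 0.012346 and Q = 28/324 ≈ 0.08642.
Under the Kimura two-parameter model, d = −½ ln(1 − 2P − Q) − ¼ ln(1 − 2Q).
1 − 2P − Q = 0.888888, giving −½ ln(0.888888) = 0.058892.
1 − 2Q = 0.82716, giving −¼ ln(0.82716) = 0.047439.
d = 0.058892 + 0.047439 = 0.106331.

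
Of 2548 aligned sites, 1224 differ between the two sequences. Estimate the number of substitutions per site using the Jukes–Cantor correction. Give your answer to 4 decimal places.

p = 1224/2548 ≈ 0.480377.
d = −(3/4) ln(1 − 4p/3) = −0.75 ln(1 − 0.640503) = −0.75 ln(0.359497)
  = −0.75 × (-1.023049) = 0.767287 substitutions/site.

0.7673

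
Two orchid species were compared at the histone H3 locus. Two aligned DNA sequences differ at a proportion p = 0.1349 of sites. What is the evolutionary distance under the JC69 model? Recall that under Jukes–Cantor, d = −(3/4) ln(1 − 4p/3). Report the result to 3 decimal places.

0.149

d = −(3/4) ln(1 − 4p/3) = −0.75 ln(1 − 0.179867) = −0.75 ln(0.820133)
  = −0.75 × (-0.198289) = 0.148717 substitutions/site.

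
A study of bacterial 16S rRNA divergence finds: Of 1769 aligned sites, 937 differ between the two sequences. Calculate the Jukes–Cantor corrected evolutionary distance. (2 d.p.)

p = 937/1769 ≈ 0.529678.
d = −(3/4) ln(1 − 4p/3) = −0.75 ln(1 − 0.706237) = −0.75 ln(0.293763)
  = −0.75 × (-1.224982) = 0.918737 substitutions/site.

0.92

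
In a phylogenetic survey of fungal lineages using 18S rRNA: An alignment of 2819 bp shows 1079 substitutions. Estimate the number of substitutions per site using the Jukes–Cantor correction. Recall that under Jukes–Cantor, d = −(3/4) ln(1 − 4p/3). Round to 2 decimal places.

p = 1079/2819 ≈ 0.38276.
d = −(3/4) ln(1 − 4p/3) = −0.75 ln(1 − 0.510347) = −0.75 ln(0.489653)
  = −0.75 × (-0.714058) = 0.535544 substitutions/site.

0.54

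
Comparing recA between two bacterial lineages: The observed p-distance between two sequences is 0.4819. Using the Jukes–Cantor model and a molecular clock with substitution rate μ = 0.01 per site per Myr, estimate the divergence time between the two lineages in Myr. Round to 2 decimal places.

d = −(3/4) ln(1 − 4p/3) = −0.75 ln(1 − 0.642533) = −0.75 ln(0.357467)
  = −0.75 × (-1.028712) = 0.771534 substitutions/site.
Under a molecular clock d = 2μt, so t = d/(2μ) = 0.771534 / (2 × 0.01) = 38.58 Myr.

38.58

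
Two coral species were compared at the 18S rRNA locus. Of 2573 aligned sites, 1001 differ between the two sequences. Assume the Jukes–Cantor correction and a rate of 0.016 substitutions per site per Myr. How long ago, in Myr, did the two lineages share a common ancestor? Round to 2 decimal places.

17.14

p = 1001/2573 ≈ 0.38904.
d = −(3/4) ln(1 − 4p/3) = −0.75 ln(1 − 0.51872) = −0.75 ln(0.48128)
  = −0.75 × (-0.731306) = 0.548480 substitutions/site.
Under a molecular clock d = 2μt, so t = d/(2μ) = 0.548480 / (2 × 0.016) = 17.14 Myr.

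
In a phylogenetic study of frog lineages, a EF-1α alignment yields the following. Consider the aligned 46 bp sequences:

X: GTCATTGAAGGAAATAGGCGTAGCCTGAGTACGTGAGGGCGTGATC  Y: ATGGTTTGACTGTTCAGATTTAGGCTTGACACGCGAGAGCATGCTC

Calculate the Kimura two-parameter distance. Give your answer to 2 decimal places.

0.91

Of 46 sites, 13 differences are transitions and 10 are transversions, so P = 13/46 ≈ 0.282609 and Q = 10/46 ≈ 0.217391.
Under the Kimura two-parameter model, d = −½ ln(1 − 2P − Q) − ¼ ln(1 − 2Q).
1 − 2P − Q = 0.217391, giving −½ ln(0.217391) = 0.763029.
1 − 2Q = 0.565218, giving −¼ ln(0.565218) = 0.142636.
d = 0.763029 + 0.142636 = 0.905665.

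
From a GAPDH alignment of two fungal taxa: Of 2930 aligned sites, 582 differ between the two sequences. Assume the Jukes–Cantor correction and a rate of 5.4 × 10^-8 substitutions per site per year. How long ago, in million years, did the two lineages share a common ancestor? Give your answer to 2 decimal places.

2.14

p = 582/2930 ≈ 0.198635.
d = −(3/4) ln(1 − 4p/3) = −0.75 ln(1 − 0.264847) = −0.75 ln(0.735153)
  = −0.75 × (-0.307677) = 0.230758 substitutions/site.
Under a molecular clock d = 2μt, so t = d/(2μ) = 0.230758 / (2 × 5.4 × 10^-8) = 2.14 million years.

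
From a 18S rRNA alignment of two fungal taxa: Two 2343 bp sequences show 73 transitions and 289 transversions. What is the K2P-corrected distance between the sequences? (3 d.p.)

0.174

P = 73/2343 ≈ 0.031157 and Q = 289/2343 ≈ 0.123346.
Under the Kimura two-parameter model, d = −½ ln(1 − 2P − Q) − ¼ ln(1 − 2Q).
1 − 2P − Q = 0.81434, giving −½ ln(0.81434) = 0.102689.
1 − 2Q = 0.753308, giving −¼ ln(0.753308) = 0.070820.
d = 0.102689 + 0.070820 = 0.173509.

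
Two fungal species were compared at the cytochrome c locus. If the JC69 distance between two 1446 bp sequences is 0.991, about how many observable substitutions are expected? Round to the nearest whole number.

795

Invert JC69: p = (3/4)(1 − e^(−4d/3)) = 0.75 × (1 − e^(-1.321333)) = 0.75 × (1 − 0.266779) = 0.549916.
Expected differing sites = pL ≈ 0.549916 × 1446 = 795.178536 ≈ 795.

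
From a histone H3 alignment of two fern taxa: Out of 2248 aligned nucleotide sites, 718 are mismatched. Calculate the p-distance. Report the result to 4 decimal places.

p = 718/2248 = 0.319395… ≈ 0.3194 (to 4 d.p.).

0.3194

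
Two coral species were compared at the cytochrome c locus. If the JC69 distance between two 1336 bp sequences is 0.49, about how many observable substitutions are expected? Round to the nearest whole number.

481

Invert JC69: p = (3/4)(1 − e^(−4d/3)) = 0.75 × (1 − e^(-0.653333)) = 0.75 × (1 − 0.520309) = 0.359768.
Expected differing sites = pL ≈ 0.359768 × 1336 = 480.650048 ≈ 481.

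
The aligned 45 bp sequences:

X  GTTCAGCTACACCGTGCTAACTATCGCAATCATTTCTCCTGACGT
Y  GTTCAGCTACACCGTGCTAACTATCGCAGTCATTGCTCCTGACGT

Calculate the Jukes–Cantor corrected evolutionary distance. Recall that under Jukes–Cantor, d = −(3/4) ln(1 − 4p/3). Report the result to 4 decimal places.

The sequences differ at 2 of 45 sites (29, 35), so p = 2/45 ≈ 0.044444.
d = −(3/4) ln(1 − 4p/3) = −0.75 ln(1 − 0.059259) = −0.75 ln(0.940741)
  = −0.75 × (-0.061087) = 0.045815 substitutions/site.

0.0458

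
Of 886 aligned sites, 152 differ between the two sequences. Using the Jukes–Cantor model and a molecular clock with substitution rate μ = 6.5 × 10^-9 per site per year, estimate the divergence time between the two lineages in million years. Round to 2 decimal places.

p = 152/886 ≈ 0.171558.
d = −(3/4) ln(1 − 4p/3) = −0.75 ln(1 − 0.228744) = −0.75 ln(0.771256)
  = −0.75 × (-0.259735) = 0.194801 substitutions/site.
Under a molecular clock d = 2μt, so t = d/(2μ) = 0.194801 / (2 × 6.5 × 10^-9) = 14.98 million years.

14.98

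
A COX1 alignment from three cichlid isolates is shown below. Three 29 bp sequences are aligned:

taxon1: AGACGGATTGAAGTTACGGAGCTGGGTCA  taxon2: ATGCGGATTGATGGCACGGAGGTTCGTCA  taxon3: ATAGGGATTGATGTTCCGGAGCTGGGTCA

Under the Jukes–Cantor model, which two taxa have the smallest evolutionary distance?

taxon1 and taxon3

taxon1–taxon2: 8/29 differ, p = 0.276, d = 0.344.
taxon1–taxon3: 4/29 differ, p = 0.138, d = 0.152.
taxon2–taxon3: 8/29 differ, p = 0.276, d = 0.344.
The smallest distance is between taxon1 and taxon3.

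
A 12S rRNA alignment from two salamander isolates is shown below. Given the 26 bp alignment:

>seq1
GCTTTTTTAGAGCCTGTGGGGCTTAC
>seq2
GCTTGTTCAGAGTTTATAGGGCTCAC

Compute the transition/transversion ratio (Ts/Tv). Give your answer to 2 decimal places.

6.00

Transitions are A↔G and C↔T; transversions are all other mismatches.
Transitions: 6. Transversions: 1.
R = 6/1 = 6.00.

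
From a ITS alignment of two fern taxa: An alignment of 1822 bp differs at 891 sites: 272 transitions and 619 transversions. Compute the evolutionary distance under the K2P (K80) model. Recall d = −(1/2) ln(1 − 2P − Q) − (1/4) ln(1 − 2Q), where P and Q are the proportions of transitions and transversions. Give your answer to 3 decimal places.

P = 272/1822 ≈ 0.149286 and Q = 619/1822 ≈ 0.339737.
Under the Kimura two-parameter model, d = −½ ln(1 − 2P − Q) − ¼ ln(1 − 2Q).
1 − 2P − Q = 0.361691, giving −½ ln(0.361691) = 0.508483.
1 − 2Q = 0.320526, giving −¼ ln(0.320526) = 0.284448.
d = 0.508483 + 0.284448 = 0.792931.

0.793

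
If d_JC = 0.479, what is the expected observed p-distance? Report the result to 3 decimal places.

0.354

p = (3/4)(1 − e^(−4d/3)) = 0.75 × (1 − e^(-0.638667)) = 0.75 × (1 − 0.527996) = 0.354003.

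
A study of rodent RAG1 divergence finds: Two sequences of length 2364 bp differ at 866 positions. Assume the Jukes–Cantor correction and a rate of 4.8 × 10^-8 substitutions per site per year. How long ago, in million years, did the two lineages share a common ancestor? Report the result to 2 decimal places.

5.24

p = 866/2364 ≈ 0.366328.
d = −(3/4) ln(1 − 4p/3) = −0.75 ln(1 − 0.488437) = −0.75 ln(0.511563)
  = −0.75 × (-0.670285) = 0.502714 substitutions/site.
Under a molecular clock d = 2μt, so t = d/(2μ) = 0.502714 / (2 × 4.8 × 10^-8) = 5.24 million years.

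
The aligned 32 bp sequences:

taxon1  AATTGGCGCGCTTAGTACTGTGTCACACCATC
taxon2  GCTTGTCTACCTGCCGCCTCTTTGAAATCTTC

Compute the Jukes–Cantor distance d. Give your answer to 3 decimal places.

0.924

The sequences differ at 17 of 32 sites, so p = 17/32 = 0.53125.
d = −(3/4) ln(1 − 4p/3) = −0.75 ln(1 − 0.708333) = −0.75 ln(0.291667)
  = −0.75 × (-1.232143) = 0.924107 substitutions/site.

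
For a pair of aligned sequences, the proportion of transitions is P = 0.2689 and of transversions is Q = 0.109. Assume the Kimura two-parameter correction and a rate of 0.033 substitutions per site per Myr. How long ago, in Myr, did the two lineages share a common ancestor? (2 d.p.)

Under the Kimura two-parameter model, d = −½ ln(1 − 2P − Q) − ¼ ln(1 − 2Q).
1 − 2P − Q = 0.3532, giving −½ ln(0.3532) = 0.520360.
1 − 2Q = 0.782, giving −¼ ln(0.782) = 0.061475.
d = 0.520360 + 0.061475 = 0.581835.
Under a molecular clock d = 2μt, so t = d/(2μ) = 0.581835 / (2 × 0.033) = 8.82 Myr.

8.82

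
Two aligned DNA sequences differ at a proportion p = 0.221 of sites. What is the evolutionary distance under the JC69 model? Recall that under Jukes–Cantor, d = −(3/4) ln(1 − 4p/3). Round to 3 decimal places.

d = −(3/4) ln(1 − 4p/3) = −0.75 ln(1 − 0.294667) = −0.75 ln(0.705333)
  = −0.75 × (-0.349085) = 0.261814 substitutions/site.

0.262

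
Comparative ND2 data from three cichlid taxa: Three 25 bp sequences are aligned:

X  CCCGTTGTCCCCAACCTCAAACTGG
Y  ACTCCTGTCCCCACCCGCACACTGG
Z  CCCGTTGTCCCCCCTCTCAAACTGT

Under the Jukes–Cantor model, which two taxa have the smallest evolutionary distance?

X–Y: 7/25 differ, p = 0.280, d = 0.351.
X–Z: 4/25 differ, p = 0.160, d = 0.180.
Y–Z: 9/25 differ, p = 0.360, d = 0.490.
The smallest distance is between X and Z.

X and Z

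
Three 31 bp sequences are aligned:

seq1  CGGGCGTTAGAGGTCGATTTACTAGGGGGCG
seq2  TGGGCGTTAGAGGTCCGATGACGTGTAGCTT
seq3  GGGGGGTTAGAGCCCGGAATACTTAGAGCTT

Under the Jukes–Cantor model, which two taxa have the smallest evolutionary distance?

seq1–seq2: 12/31 differ, p = 0.387, d = 0.544.
seq1–seq3: 13/31 differ, p = 0.419, d = 0.614.
seq2–seq3: 10/31 differ, p = 0.323, d = 0.422.
The smallest distance is between seq2 and seq3.

seq2 and seq3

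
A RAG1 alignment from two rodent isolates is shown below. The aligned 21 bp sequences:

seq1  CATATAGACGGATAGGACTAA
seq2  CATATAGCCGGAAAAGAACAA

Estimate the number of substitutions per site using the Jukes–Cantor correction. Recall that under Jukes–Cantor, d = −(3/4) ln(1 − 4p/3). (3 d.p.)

The sequences differ at 5 of 21 sites (8, 13, 15, 18, 19), so p = 5/21 ≈ 0.238095.
d = −(3/4) ln(1 − 4p/3) = −0.75 ln(1 − 0.31746) = −0.75 ln(0.68254)
  = −0.75 × (-0.381934) = 0.286451 substitutions/site.

0.286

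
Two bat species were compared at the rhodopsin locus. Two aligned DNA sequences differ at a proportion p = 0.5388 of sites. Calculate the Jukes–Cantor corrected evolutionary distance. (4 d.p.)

0.9505

d = −(3/4) ln(1 − 4p/3) = −0.75 ln(1 − 0.7184) = −0.75 ln(0.2816)
  = −0.75 × (-1.267268) = 0.950451 substitutions/site.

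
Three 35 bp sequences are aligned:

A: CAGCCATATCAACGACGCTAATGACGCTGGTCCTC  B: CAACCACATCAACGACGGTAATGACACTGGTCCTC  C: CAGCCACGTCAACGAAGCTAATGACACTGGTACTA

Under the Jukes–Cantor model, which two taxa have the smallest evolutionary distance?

A–B: 4/35 differ, p = 0.114, d = 0.124.
A–C: 6/35 differ, p = 0.171, d = 0.195.
B–C: 6/35 differ, p = 0.171, d = 0.195.
The smallest distance is between A and B.

A and B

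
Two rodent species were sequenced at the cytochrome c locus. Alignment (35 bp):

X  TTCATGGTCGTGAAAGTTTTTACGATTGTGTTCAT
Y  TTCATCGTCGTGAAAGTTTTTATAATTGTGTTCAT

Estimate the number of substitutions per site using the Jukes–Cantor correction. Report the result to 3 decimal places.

0.091

The sequences differ at 3 of 35 sites (6, 23, 24), so p = 3/35 ≈ 0.085714.
d = −(3/4) ln(1 − 4p/3) = −0.75 ln(1 − 0.114285) = −0.75 ln(0.885715)
  = −0.75 × (-0.121360) = 0.091020 substitutions/site.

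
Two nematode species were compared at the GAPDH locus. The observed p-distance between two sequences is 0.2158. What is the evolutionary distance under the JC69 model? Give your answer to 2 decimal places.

d = −(3/4) ln(1 − 4p/3) = −0.75 ln(1 − 0.287733) = −0.75 ln(0.712267)
  = −0.75 × (-0.339302) = 0.254477 substitutions/site.

0.25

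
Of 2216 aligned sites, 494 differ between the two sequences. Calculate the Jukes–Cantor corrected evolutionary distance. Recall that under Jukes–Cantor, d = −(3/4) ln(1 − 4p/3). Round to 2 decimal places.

p = 494/2216 ≈ 0.222924.
d = −(3/4) ln(1 − 4p/3) = −0.75 ln(1 − 0.297232) = −0.75 ln(0.702768)
  = −0.75 × (-0.352728) = 0.264546 substitutions/site.

0.26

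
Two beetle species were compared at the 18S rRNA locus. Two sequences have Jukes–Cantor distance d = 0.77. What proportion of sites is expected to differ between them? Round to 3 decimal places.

p = (3/4)(1 − e^(−4d/3)) = 0.75 × (1 − e^(-1.026667)) = 0.75 × (1 − 0.358199) = 0.481351.

0.481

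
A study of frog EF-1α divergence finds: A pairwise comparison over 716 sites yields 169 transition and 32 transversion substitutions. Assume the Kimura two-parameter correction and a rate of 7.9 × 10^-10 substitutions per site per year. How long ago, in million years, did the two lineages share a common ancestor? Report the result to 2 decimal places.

P = 169/716 ≈ 0.236034 and Q = 32/716 ≈ 0.044693.
Under the Kimura two-parameter model, d = −½ ln(1 − 2P − Q) − ¼ ln(1 − 2Q).
1 − 2P − Q = 0.483239, giving −½ ln(0.483239) = 0.363622.
1 − 2Q = 0.910614, giving −¼ ln(0.910614) = 0.023409.
d = 0.363622 + 0.023409 = 0.387031.
Under a molecular clock d = 2μt, so t = d/(2μ) = 0.387031 / (2 × 7.9 × 10^-10) = 244.96 million years.

244.96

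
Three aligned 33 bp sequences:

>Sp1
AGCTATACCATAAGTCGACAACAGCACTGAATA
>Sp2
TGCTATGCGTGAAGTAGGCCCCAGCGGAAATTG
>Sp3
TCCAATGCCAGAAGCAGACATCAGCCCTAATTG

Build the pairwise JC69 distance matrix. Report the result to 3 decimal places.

Sp1–Sp2: 15/33 sites differ → p ≈ 0.454545, d = −0.75 ln(1 − 0.60606) = 0.698667 ≈ 0.699.
Sp1–Sp3: 12/33 sites differ → p ≈ 0.363636, d = −0.75 ln(1 − 0.484848) = 0.497470 ≈ 0.497.
Sp2–Sp3: 11/33 sites differ → p ≈ 0.333333, d = −0.75 ln(1 − 0.444444) = 0.440839 ≈ 0.441.

d(Sp1,Sp2) = 0.699, d(Sp1,Sp3) = 0.497, d(Sp2,Sp3) = 0.441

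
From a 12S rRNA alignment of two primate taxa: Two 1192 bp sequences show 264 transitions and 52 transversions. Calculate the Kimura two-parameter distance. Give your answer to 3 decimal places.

P = 264/1192 ≈ 0.221477 and Q = 52/1192 ≈ 0.043624.
Under the Kimura two-parameter model, d = −½ ln(1 − 2P − Q) − ¼ ln(1 − 2Q).
1 − 2P − Q = 0.513422, giving −½ ln(0.513422) = 0.333329.
1 − 2Q = 0.912752, giving −¼ ln(0.912752) = 0.022823.
d = 0.333329 + 0.022823 = 0.356152.

0.356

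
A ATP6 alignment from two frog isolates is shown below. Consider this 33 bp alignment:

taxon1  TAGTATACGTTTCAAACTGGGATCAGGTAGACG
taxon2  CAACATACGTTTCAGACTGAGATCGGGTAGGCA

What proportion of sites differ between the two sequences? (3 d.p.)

0.242

The sequences differ at 8 of 33 positions (sites 1, 3, 4, 15, 20, 25, 31, 33).
p = 8/33 = 0.242424… ≈ 0.242 (to 3 d.p.).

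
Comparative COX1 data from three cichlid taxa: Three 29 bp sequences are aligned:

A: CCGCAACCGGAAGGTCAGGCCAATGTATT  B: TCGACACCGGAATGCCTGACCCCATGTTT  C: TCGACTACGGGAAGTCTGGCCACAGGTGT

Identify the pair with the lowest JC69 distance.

A–B: 13/29 differ, p = 0.448, d = 0.683.
A–C: 13/29 differ, p = 0.448, d = 0.683.
B–C: 9/29 differ, p = 0.310, d = 0.401.
The smallest distance is between B and C.

B and C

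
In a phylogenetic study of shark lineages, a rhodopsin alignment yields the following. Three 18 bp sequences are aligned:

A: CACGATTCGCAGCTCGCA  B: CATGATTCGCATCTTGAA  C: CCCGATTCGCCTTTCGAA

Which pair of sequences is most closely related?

A and B

A–B: 4/18 differ, p = 0.222, d = 0.264.
A–C: 5/18 differ, p = 0.278, d = 0.347.
B–C: 5/18 differ, p = 0.278, d = 0.347.
The smallest distance is between A and B.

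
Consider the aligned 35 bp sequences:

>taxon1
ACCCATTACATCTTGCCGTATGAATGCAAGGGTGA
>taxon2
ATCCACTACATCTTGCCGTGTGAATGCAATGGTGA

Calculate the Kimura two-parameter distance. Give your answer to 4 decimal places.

Of 35 sites, 3 differences are transitions and 1 are transversions, so P = 3/35 ≈ 0.085714 and Q = 1/35 ≈ 0.028571.
Under the Kimura two-parameter model, d = −½ ln(1 − 2P − Q) − ¼ ln(1 − 2Q).
1 − 2P − Q = 0.800001, giving −½ ln(0.800001) = 0.111571.
1 − 2Q = 0.942858, giving −¼ ln(0.942858) = 0.014710.
d = 0.111571 + 0.014710 = 0.126281.

0.1263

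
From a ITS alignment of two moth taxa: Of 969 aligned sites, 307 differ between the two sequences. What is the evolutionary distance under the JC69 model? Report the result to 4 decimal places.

0.4117

p = 307/969 ≈ 0.316821.
d = −(3/4) ln(1 − 4p/3) = −0.75 ln(1 − 0.422428) = −0.75 ln(0.577572)
  = −0.75 × (-0.548922) = 0.411692 substitutions/site.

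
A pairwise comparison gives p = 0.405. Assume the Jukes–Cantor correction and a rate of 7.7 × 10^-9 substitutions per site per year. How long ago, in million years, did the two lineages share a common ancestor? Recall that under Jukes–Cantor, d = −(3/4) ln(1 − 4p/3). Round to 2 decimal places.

d = −(3/4) ln(1 − 4p/3) = −0.75 ln(1 − 0.54) = −0.75 ln(0.46)
  = −0.75 × (-0.776529) = 0.582397 substitutions/site.
Under a molecular clock d = 2μt, so t = d/(2μ) = 0.582397 / (2 × 7.7 × 10^-9) = 37.82 million years.

37.82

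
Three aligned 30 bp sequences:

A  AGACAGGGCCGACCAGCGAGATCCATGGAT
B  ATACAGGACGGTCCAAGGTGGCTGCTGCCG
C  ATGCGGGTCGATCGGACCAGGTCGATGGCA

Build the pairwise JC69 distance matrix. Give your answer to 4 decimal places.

d(A,B) = 0.8240, d(A,C) = 0.8240, d(B,C) = 0.7301

A–B: 15/30 sites differ → p = 0.5, d = −0.75 ln(1 − 0.666667) = 0.823960 ≈ 0.8240.
A–C: 15/30 sites differ → p = 0.5, d = −0.75 ln(1 − 0.666667) = 0.823960 ≈ 0.8240.
B–C: 14/30 sites differ → p ≈ 0.466667, d = −0.75 ln(1 − 0.622223) = 0.730088 ≈ 0.7301.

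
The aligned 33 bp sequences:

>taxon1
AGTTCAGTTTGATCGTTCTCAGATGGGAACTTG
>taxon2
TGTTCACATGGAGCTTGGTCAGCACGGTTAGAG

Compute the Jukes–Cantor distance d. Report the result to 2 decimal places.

0.78

The sequences differ at 16 of 33 sites, so p = 16/33 ≈ 0.484848.
d = −(3/4) ln(1 − 4p/3) = −0.75 ln(1 − 0.646464) = −0.75 ln(0.353536)
  = −0.75 × (-1.039770) = 0.779828 substitutions/site.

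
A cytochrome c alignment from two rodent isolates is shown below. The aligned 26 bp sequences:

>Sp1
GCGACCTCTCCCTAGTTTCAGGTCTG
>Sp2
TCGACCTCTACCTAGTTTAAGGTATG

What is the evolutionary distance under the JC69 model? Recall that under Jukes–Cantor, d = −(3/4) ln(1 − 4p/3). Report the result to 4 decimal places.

The sequences differ at 4 of 26 sites (1, 10, 19, 24), so p = 4/26 ≈ 0.153846.
d = −(3/4) ln(1 − 4p/3) = −0.75 ln(1 − 0.205128) = −0.75 ln(0.794872)
  = −0.75 × (-0.229574) = 0.172181 substitutions/site.

0.1722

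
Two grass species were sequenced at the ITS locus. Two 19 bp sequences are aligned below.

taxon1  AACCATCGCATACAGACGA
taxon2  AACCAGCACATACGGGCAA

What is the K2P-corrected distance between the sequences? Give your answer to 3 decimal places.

Of 19 sites, 4 differences are transitions and 1 are transversions, so P = 4/19 ≈ 0.210526 and Q = 1/19 ≈ 0.052632.
Under the Kimura two-parameter model, d = −½ ln(1 − 2P − Q) − ¼ ln(1 − 2Q).
1 − 2P − Q = 0.526316, giving −½ ln(0.526316) = 0.320927.
1 − 2Q = 0.894736, giving −¼ ln(0.894736) = 0.027807.
d = 0.320927 + 0.027807 = 0.348734.

0.349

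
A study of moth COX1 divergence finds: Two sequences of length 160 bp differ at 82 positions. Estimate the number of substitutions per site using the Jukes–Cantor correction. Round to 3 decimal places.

0.862

p = 82/160 = 0.5125.
d = −(3/4) ln(1 − 4p/3) = −0.75 ln(1 − 0.683333) = −0.75 ln(0.316667)
  = −0.75 × (-1.149905) = 0.862429 substitutions/site.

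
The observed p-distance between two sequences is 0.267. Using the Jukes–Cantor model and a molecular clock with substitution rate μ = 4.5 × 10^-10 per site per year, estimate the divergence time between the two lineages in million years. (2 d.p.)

d = −(3/4) ln(1 − 4p/3) = −0.75 ln(1 − 0.356) = −0.75 ln(0.644)
  = −0.75 × (-0.440057) = 0.330043 substitutions/site.
Under a molecular clock d = 2μt, so t = d/(2μ) = 0.330043 / (2 × 4.5 × 10^-10) = 366.71 million years.

366.71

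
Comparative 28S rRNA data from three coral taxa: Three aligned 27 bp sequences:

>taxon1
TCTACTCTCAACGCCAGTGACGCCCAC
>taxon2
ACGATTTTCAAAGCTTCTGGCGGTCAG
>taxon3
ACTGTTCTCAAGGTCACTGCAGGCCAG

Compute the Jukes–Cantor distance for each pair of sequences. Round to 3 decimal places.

d(taxon1,taxon2) = 0.673, d(taxon1,taxon3) = 0.511, d(taxon2,taxon3) = 0.511

taxon1–taxon2: 12/27 sites differ → p ≈ 0.444444, d = −0.75 ln(1 − 0.592592) = 0.673455 ≈ 0.673.
taxon1–taxon3: 10/27 sites differ → p ≈ 0.37037, d = −0.75 ln(1 − 0.493827) = 0.510658 ≈ 0.511.
taxon2–taxon3: 10/27 sites differ → p ≈ 0.37037, d = −0.75 ln(1 − 0.493827) = 0.510658 ≈ 0.511.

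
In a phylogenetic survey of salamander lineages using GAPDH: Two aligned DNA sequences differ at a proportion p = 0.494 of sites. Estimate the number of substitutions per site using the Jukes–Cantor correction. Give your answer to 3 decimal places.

d = −(3/4) ln(1 − 4p/3) = −0.75 ln(1 − 0.658667) = −0.75 ln(0.341333)
  = −0.75 × (-1.074897) = 0.806173 substitutions/site.

0.806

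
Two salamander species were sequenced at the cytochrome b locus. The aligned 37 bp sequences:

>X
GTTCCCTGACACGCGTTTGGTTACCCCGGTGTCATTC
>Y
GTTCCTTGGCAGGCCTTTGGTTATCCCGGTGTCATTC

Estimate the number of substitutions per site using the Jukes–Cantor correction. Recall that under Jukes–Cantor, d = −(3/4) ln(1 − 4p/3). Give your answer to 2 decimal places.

0.15

The sequences differ at 5 of 37 sites (6, 9, 12, 15, 24), so p = 5/37 ≈ 0.135135.
d = −(3/4) ln(1 − 4p/3) = −0.75 ln(1 − 0.18018) = −0.75 ln(0.81982)
  = −0.75 × (-0.198670) = 0.149003 substitutions/site.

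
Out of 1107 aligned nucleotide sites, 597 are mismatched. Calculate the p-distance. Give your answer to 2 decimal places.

0.54

p = 597/1107 = 0.539295… ≈ 0.54 (to 2 d.p.).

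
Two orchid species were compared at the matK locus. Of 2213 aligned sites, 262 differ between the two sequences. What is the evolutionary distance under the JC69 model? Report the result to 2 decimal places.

p = 262/2213 ≈ 0.118391.
d = −(3/4) ln(1 − 4p/3) = −0.75 ln(1 − 0.157855) = −0.75 ln(0.842145)
  = −0.75 × (-0.171803) = 0.128852 substitutions/site.

0.13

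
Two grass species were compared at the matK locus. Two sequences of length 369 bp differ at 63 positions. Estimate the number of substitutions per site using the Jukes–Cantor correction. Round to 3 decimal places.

p = 63/369 ≈ 0.170732.
d = −(3/4) ln(1 − 4p/3) = −0.75 ln(1 − 0.227643) = −0.75 ln(0.772357)
  = −0.75 × (-0.258308) = 0.193731 substitutions/site.

0.194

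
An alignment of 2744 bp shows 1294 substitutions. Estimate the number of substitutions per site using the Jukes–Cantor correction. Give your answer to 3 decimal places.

0.743

p = 1294/2744 ≈ 0.471574.
d = −(3/4) ln(1 − 4p/3) = −0.75 ln(1 − 0.628765) = −0.75 ln(0.371235)
  = −0.75 × (-0.990920) = 0.743190 substitutions/site.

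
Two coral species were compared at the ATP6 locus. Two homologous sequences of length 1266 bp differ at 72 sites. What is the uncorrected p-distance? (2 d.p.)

p = 72/1266 = 0.056872… ≈ 0.06 (to 2 d.p.).

0.06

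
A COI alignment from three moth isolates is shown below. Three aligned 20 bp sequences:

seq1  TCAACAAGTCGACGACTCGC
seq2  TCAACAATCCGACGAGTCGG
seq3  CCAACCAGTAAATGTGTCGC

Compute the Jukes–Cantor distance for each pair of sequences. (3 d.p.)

seq1–seq2: 4/20 sites differ → p = 0.2, d = −0.75 ln(1 − 0.266667) = 0.232617 ≈ 0.233.
seq1–seq3: 7/20 sites differ → p = 0.35, d = −0.75 ln(1 − 0.466667) = 0.471457 ≈ 0.471.
seq2–seq3: 9/20 sites differ → p = 0.45, d = −0.75 ln(1 − 0.6) = 0.687218 ≈ 0.687.

d(seq1,seq2) = 0.233, d(seq1,seq3) = 0.471, d(seq2,seq3) = 0.687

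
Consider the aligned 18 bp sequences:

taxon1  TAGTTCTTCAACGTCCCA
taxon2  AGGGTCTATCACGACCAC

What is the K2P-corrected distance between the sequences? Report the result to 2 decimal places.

0.85

Of 18 sites, 2 differences are transitions and 7 are transversions, so P = 2/18 ≈ 0.111111 and Q = 7/18 ≈ 0.388889.
Under the Kimura two-parameter model, d = −½ ln(1 − 2P − Q) − ¼ ln(1 − 2Q).
1 − 2P − Q = 0.388889, giving −½ ln(0.388889) = 0.472231.
1 − 2Q = 0.222222, giving −¼ ln(0.222222) = 0.376020.
d = 0.472231 + 0.376020 = 0.848251.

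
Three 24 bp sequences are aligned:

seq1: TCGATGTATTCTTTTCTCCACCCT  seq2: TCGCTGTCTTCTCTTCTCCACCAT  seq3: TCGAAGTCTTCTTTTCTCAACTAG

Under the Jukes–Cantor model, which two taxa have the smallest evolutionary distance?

seq1 and seq2

seq1–seq2: 4/24 differ, p = 0.167, d = 0.188.
seq1–seq3: 6/24 differ, p = 0.250, d = 0.304.
seq2–seq3: 6/24 differ, p = 0.250, d = 0.304.
The smallest distance is between seq1 and seq2.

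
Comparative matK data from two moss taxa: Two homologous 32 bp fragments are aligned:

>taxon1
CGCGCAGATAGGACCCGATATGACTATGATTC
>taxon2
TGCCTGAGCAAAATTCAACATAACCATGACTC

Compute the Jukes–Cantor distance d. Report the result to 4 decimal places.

The sequences differ at 16 of 32 sites, so p = 16/32 = 0.5.
d = −(3/4) ln(1 − 4p/3) = −0.75 ln(1 − 0.666667) = −0.75 ln(0.333333)
  = −0.75 × (-1.098613) = 0.823960 substitutions/site.

0.8240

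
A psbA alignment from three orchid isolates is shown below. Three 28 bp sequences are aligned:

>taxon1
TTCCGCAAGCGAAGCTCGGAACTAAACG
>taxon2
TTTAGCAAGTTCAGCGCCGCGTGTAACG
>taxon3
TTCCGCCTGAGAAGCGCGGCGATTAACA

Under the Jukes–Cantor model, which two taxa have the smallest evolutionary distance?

taxon1 and taxon3

taxon1–taxon2: 12/28 differ, p = 0.429, d = 0.635.
taxon1–taxon3: 9/28 differ, p = 0.321, d = 0.420.
taxon2–taxon3: 11/28 differ, p = 0.393, d = 0.556.
The smallest distance is between taxon1 and taxon3.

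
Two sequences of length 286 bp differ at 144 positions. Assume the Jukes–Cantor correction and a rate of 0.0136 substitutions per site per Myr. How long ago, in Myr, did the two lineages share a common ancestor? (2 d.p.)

30.68

p = 144/286 ≈ 0.503497.
d = −(3/4) ln(1 − 4p/3) = −0.75 ln(1 − 0.671329) = −0.75 ln(0.328671)
  = −0.75 × (-1.112698) = 0.834524 substitutions/site.
Under a molecular clock d = 2μt, so t = d/(2μ) = 0.834524 / (2 × 0.0136) = 30.68 Myr.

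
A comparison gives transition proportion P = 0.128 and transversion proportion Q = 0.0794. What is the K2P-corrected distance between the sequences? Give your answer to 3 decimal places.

0.248

Under the Kimura two-parameter model, d = −½ ln(1 − 2P − Q) − ¼ ln(1 − 2Q).
1 − 2P − Q = 0.6646, giving −½ ln(0.6646) = 0.204285.
1 − 2Q = 0.8412, giving −¼ ln(0.8412) = 0.043231.
d = 0.204285 + 0.043231 = 0.247516.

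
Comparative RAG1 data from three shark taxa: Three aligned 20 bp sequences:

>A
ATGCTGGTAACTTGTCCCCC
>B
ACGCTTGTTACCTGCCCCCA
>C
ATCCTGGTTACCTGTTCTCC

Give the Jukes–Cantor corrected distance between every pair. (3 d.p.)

d(A,B) = 0.383, d(A,C) = 0.304, d(B,C) = 0.471

A–B: 6/20 sites differ → p = 0.3, d = −0.75 ln(1 − 0.4) = 0.383119 ≈ 0.383.
A–C: 5/20 sites differ → p = 0.25, d = −0.75 ln(1 − 0.333333) = 0.304098 ≈ 0.304.
B–C: 7/20 sites differ → p = 0.35, d = −0.75 ln(1 − 0.466667) = 0.471457 ≈ 0.471.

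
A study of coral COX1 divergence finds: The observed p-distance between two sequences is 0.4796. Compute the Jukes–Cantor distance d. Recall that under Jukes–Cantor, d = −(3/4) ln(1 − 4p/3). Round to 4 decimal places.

d = −(3/4) ln(1 − 4p/3) = −0.75 ln(1 − 0.639467) = −0.75 ln(0.360533)
  = −0.75 × (-1.020172) = 0.765129 substitutions/site.

0.7651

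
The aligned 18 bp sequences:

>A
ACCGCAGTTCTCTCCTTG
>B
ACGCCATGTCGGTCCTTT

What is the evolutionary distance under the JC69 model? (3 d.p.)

The sequences differ at 7 of 18 sites (3, 4, 7, 8, 11, 12, 18), so p = 7/18 ≈ 0.388889.
d = −(3/4) ln(1 − 4p/3) = −0.75 ln(1 − 0.518519) = −0.75 ln(0.481481)
  = −0.75 × (-0.730889) = 0.548167 substitutions/site.

0.548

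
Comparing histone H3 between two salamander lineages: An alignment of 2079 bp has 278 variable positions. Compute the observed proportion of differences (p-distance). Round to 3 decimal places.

0.134

p = 278/2079 = 0.133718… ≈ 0.134 (to 3 d.p.).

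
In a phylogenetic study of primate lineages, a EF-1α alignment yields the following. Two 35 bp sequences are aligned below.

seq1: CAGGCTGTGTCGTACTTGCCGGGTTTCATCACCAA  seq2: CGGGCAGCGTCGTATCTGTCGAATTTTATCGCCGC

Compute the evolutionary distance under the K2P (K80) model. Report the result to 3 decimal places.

Of 35 sites, 10 differences are transitions and 2 are transversions, so P = 10/35 ≈ 0.285714 and Q = 2/35 ≈ 0.057143.
Under the Kimura two-parameter model, d = −½ ln(1 − 2P − Q) − ¼ ln(1 − 2Q).
1 − 2P − Q = 0.371429, giving −½ ln(0.371429) = 0.495199.
1 − 2Q = 0.885714, giving −¼ ln(0.885714) = 0.030340.
d = 0.495199 + 0.030340 = 0.525539.

0.526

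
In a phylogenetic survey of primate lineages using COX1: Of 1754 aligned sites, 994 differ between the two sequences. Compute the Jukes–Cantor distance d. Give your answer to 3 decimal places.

1.057

p = 994/1754 ≈ 0.566705.
d = −(3/4) ln(1 − 4p/3) = −0.75 ln(1 − 0.755607) = −0.75 ln(0.244393)
  = −0.75 × (-1.408978) = 1.056734 substitutions/site.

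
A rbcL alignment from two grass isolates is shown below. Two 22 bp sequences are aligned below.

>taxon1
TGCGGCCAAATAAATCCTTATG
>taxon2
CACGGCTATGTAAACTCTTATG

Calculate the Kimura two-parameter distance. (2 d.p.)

Of 22 sites, 6 differences are transitions and 1 are transversions, so P = 6/22 ≈ 0.272727 and Q = 1/22 ≈ 0.045455.
Under the Kimura two-parameter model, d = −½ ln(1 − 2P − Q) − ¼ ln(1 − 2Q).
1 − 2P − Q = 0.409091, giving −½ ln(0.409091) = 0.446909.
1 − 2Q = 0.90909, giving −¼ ln(0.90909) = 0.023828.
d = 0.446909 + 0.023828 = 0.470737.

0.47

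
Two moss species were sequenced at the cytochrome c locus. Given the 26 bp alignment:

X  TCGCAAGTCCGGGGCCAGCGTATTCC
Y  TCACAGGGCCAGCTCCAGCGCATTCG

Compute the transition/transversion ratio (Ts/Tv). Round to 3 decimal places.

1.000

Transitions are A↔G and C↔T; transversions are all other mismatches.
Transitions: 4. Transversions: 4.
R = 4/4 = 1.000.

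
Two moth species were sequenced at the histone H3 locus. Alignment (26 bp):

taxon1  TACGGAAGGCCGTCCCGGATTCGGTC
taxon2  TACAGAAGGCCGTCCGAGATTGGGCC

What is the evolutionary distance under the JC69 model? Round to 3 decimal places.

0.222

The sequences differ at 5 of 26 sites (4, 16, 17, 22, 25), so p = 5/26 ≈ 0.192308.
d = −(3/4) ln(1 − 4p/3) = −0.75 ln(1 − 0.256411) = −0.75 ln(0.743589)
  = −0.75 × (-0.296267) = 0.222200 substitutions/site.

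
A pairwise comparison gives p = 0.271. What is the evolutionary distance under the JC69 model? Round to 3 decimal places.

0.336

d = −(3/4) ln(1 − 4p/3) = −0.75 ln(1 − 0.361333) = −0.75 ln(0.638667)
  = −0.75 × (-0.448372) = 0.336279 substitutions/site.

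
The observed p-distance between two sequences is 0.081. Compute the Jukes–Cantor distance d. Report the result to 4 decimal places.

d = −(3/4) ln(1 − 4p/3) = −0.75 ln(1 − 0.108) = −0.75 ln(0.892)
  = −0.75 × (-0.114289) = 0.085717 substitutions/site.

0.0857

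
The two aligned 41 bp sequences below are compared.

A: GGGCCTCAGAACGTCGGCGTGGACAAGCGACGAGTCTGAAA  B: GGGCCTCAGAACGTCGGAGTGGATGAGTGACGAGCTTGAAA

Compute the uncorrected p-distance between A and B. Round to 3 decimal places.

The sequences differ at 6 of 41 positions (sites 18, 24, 25, 28, 35, 36).
p = 6/41 = 0.146341… ≈ 0.146 (to 3 d.p.).

0.146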